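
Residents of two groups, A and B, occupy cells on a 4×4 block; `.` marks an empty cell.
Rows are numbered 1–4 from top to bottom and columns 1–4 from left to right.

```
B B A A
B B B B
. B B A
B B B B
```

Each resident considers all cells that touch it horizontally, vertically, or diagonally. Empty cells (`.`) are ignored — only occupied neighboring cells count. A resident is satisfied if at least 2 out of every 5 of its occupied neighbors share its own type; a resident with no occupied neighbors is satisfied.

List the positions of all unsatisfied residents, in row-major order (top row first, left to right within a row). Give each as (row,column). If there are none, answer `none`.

(1,1)B 3/3 ✓
(1,2)B 4/5 ✓
(1,3)A 1/5 ✗
(1,4)A 1/3 ✗
(2,1)B 4/4 ✓
(2,2)B 6/7 ✓
(2,3)B 5/8 ✓
(2,4)B 2/5 ✓
(3,2)B 7/7 ✓
(3,3)B 7/8 ✓
(3,4)A 0/5 ✗
(4,1)B 2/2 ✓
(4,2)B 4/4 ✓
(4,3)B 4/5 ✓
(4,4)B 2/3 ✓

(1,3), (1,4), (3,4)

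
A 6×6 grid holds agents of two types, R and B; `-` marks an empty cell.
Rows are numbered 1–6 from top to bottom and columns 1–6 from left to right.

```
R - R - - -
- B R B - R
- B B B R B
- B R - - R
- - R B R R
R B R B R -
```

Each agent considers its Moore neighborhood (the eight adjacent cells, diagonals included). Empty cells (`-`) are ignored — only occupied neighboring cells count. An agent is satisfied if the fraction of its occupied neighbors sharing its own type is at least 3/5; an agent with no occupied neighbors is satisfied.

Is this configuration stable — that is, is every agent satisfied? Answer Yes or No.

No

(1,1)R 0/1 not
(1,3)R 1/3 not
(2,2)B 2/5 not
(2,3)R 1/6 not
(2,4)B 2/5 not
(2,6)R 1/2 not
(3,2)B 3/5 satisfied
(3,3)B 5/7 satisfied
(3,4)B 2/5 not
(3,5)R 2/5 not
(3,6)B 0/3 not
(4,2)B 2/4 not
(4,3)R 1/6 not
(4,6)R 3/4 satisfied
(5,3)R 2/6 not
(5,4)B 1/6 not
(5,5)R 3/5 satisfied
(5,6)R 3/3 satisfied
(6,1)R 0/1 not
(6,2)B 0/3 not
(6,3)R 1/4 not
(6,4)B 1/5 not
(6,5)R 2/4 not
For instance (1,1) has only 0/1 same-type neighbors, below 3/5.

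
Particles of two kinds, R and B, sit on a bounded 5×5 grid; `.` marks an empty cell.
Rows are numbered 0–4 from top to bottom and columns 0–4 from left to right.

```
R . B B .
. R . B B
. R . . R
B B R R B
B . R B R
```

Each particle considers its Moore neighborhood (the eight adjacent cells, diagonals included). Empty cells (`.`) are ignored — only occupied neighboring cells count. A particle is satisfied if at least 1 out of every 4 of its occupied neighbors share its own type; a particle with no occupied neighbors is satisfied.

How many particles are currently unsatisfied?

1

(0,0)R 1/1 satisfied
(0,2)B 2/3 satisfied
(0,3)B 3/3 satisfied
(1,1)R 2/3 satisfied
(1,3)B 3/4 satisfied
(1,4)B 2/3 satisfied
(2,1)R 2/4 satisfied
(2,4)R 1/4 satisfied
(3,0)B 2/3 satisfied
(3,1)B 2/5 satisfied
(3,2)R 3/5 satisfied
(3,3)R 4/6 satisfied
(3,4)B 1/4 satisfied
(4,0)B 2/2 satisfied
(4,2)R 2/4 satisfied
(4,3)B 1/5 not
(4,4)R 1/3 satisfied
Unsatisfied: (4,3) — 1 in total.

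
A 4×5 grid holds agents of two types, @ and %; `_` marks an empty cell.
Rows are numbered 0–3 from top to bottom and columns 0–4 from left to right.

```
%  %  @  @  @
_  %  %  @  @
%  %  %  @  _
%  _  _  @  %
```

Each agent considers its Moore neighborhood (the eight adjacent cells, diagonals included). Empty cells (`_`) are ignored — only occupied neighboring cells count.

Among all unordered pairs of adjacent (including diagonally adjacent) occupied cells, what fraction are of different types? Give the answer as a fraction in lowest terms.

11/36

Scan each occupied cell's neighbors to the right and below (and the two forward diagonals) so each pair is counted once.
Row 0: %(0,0)–%(0,1)= %(0,0)–%(1,1)= %(0,1)–@(0,2)≠ %(0,1)–%(1,1)= %(0,1)–%(1,2)= @(0,2)–@(0,3)= @(0,2)–%(1,2)≠ @(0,2)–@(1,3)= @(0,2)–%(1,1)≠ @(0,3)–@(0,4)= @(0,3)–@(1,3)= @(0,3)–@(1,4)= @(0,3)–%(1,2)≠ @(0,4)–@(1,4)= @(0,4)–@(1,3)=  → 4/15 unlike.
Row 1: %(1,1)–%(1,2)= %(1,1)–%(2,1)= %(1,1)–%(2,2)= %(1,1)–%(2,0)= %(1,2)–@(1,3)≠ %(1,2)–%(2,2)= %(1,2)–@(2,3)≠ %(1,2)–%(2,1)= @(1,3)–@(1,4)= @(1,3)–@(2,3)= @(1,3)–%(2,2)≠ @(1,4)–@(2,3)=  → 3/12 unlike.
Row 2: %(2,0)–%(2,1)= %(2,0)–%(3,0)= %(2,1)–%(2,2)= %(2,1)–%(3,0)= %(2,2)–@(2,3)≠ %(2,2)–@(3,3)≠ @(2,3)–@(3,3)= @(2,3)–%(3,4)≠  → 3/8 unlike.
Row 3: @(3,3)–%(3,4)≠  → 1/1 unlike.
Total adjacent occupied pairs: 36; unlike-type pairs: 11.
11/36 is already in lowest terms.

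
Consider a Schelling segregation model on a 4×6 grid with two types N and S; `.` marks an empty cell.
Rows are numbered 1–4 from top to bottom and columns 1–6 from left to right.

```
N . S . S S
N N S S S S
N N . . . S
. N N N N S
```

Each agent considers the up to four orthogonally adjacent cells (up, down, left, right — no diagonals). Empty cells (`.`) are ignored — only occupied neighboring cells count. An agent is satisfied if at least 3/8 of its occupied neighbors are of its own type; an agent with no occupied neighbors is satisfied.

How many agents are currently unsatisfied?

(1,1)N 1/1 ✓
(1,3)S 1/1 ✓
(1,5)S 2/2 ✓
(1,6)S 2/2 ✓
(2,1)N 3/3 ✓
(2,2)N 2/3 ✓
(2,3)S 2/3 ✓
(2,4)S 2/2 ✓
(2,5)S 3/3 ✓
(2,6)S 3/3 ✓
(3,1)N 2/2 ✓
(3,2)N 3/3 ✓
(3,6)S 2/2 ✓
(4,2)N 2/2 ✓
(4,3)N 2/2 ✓
(4,4)N 2/2 ✓
(4,5)N 1/2 ✓
(4,6)S 1/2 ✓
Every one meets the threshold.

0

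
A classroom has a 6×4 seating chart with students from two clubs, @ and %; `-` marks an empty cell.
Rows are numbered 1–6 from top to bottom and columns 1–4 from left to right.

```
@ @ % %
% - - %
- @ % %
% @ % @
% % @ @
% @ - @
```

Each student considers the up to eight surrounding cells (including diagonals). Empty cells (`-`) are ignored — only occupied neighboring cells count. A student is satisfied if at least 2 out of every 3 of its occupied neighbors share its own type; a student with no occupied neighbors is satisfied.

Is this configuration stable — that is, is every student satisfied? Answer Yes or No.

(1,1)@ 1/2 unhappy
(1,2)@ 1/3 unhappy
(1,3)% 2/3 ok
(1,4)% 2/2 ok
(2,1)% 0/3 unhappy
(2,4)% 4/4 ok
(3,2)@ 1/5 unhappy
(3,3)% 3/6 unhappy
(3,4)% 3/4 ok
(4,1)% 2/4 unhappy
(4,2)@ 2/7 unhappy
(4,3)% 3/8 unhappy
(4,4)@ 2/5 unhappy
(5,1)% 3/5 unhappy
(5,2)% 4/7 unhappy
(5,3)@ 5/7 ok
(5,4)@ 3/4 ok
(6,1)% 2/3 ok
(6,2)@ 1/4 unhappy
(6,4)@ 2/2 ok
For instance (1,1) has only 1/2 same-type neighbors, below 2/3.

No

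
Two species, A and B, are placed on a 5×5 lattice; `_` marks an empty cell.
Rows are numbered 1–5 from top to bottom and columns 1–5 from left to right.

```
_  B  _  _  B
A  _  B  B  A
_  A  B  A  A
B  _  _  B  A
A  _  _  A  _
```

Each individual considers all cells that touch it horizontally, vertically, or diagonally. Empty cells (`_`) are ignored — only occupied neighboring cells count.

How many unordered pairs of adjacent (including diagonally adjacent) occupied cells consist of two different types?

Scan each occupied cell's neighbors to the right and below (and the two forward diagonals) so each pair is counted once.
From row 1: 2 unlike of 4 pairs (running 2/4).
From row 2: 5 unlike of 11 pairs (running 7/15).
From row 3: 5 unlike of 9 pairs (running 12/24).
From row 4: 3 unlike of 4 pairs (running 15/28).
Total adjacent occupied pairs: 28; unlike-type pairs: 15.

15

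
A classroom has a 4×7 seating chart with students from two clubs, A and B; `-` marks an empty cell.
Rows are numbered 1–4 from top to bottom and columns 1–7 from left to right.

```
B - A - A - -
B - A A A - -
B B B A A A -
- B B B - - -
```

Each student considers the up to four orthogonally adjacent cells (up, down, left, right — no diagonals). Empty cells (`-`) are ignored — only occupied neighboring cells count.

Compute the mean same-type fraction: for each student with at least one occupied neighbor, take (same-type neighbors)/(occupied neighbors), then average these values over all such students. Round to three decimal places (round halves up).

(1,1)B 1/1
(1,3)A 1/1
(1,5)A 1/1
(2,1)B 2/2
(2,3)A 2/3
(2,4)A 3/3
(2,5)A 3/3
(3,1)B 2/2
(3,2)B 3/3
(3,3)B 2/4
(3,4)A 2/4
(3,5)A 3/3
(3,6)A 1/1
(4,2)B 2/2
(4,3)B 3/3
(4,4)B 1/2
Sum over 16 students: 1/1 + 1/1 + 1/1 + 2/2 + 2/3 + 3/3 + 3/3 + 2/2 + 3/3 + 2/4 + 2/4 + 3/3 + 1/1 + 2/2 + 3/3 + 1/2 = 85/6; mean = 85/6 ÷ 16 = 85/96 = 0.885416… → 0.885.

0.885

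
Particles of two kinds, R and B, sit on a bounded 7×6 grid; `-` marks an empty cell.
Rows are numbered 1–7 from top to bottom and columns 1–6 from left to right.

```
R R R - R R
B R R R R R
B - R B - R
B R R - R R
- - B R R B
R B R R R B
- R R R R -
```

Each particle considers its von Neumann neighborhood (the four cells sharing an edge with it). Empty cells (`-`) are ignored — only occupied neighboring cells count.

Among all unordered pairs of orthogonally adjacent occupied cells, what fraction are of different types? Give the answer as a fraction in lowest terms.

7/23

Scan each occupied cell's neighbors to the right and below so each pair is counted once.
Row 1: R(1,1)–R(1,2)= R(1,1)–B(2,1)≠ R(1,2)–R(1,3)= R(1,2)–R(2,2)= R(1,3)–R(2,3)= R(1,5)–R(1,6)= R(1,5)–R(2,5)= R(1,6)–R(2,6)=  → 1/8 unlike.
Row 2: B(2,1)–R(2,2)≠ B(2,1)–B(3,1)= R(2,2)–R(2,3)= R(2,3)–R(2,4)= R(2,3)–R(3,3)= R(2,4)–R(2,5)= R(2,4)–B(3,4)≠ R(2,5)–R(2,6)= R(2,6)–R(3,6)=  → 2/9 unlike.
Row 3: B(3,1)–B(4,1)= R(3,3)–B(3,4)≠ R(3,3)–R(4,3)= R(3,6)–R(4,6)=  → 1/4 unlike.
Row 4: B(4,1)–R(4,2)≠ R(4,2)–R(4,3)= R(4,3)–B(5,3)≠ R(4,5)–R(4,6)= R(4,5)–R(5,5)= R(4,6)–B(5,6)≠  → 3/6 unlike.
Row 5: B(5,3)–R(5,4)≠ B(5,3)–R(6,3)≠ R(5,4)–R(5,5)= R(5,4)–R(6,4)= R(5,5)–B(5,6)≠ R(5,5)–R(6,5)= B(5,6)–B(6,6)=  → 3/7 unlike.
Row 6: R(6,1)–B(6,2)≠ B(6,2)–R(6,3)≠ B(6,2)–R(7,2)≠ R(6,3)–R(6,4)= R(6,3)–R(7,3)= R(6,4)–R(6,5)= R(6,4)–R(7,4)= R(6,5)–B(6,6)≠ R(6,5)–R(7,5)=  → 4/9 unlike.
Row 7: R(7,2)–R(7,3)= R(7,3)–R(7,4)= R(7,4)–R(7,5)=  → 0/3 unlike.
Total adjacent occupied pairs: 46; unlike-type pairs: 14.
14/46 reduces to 7/23.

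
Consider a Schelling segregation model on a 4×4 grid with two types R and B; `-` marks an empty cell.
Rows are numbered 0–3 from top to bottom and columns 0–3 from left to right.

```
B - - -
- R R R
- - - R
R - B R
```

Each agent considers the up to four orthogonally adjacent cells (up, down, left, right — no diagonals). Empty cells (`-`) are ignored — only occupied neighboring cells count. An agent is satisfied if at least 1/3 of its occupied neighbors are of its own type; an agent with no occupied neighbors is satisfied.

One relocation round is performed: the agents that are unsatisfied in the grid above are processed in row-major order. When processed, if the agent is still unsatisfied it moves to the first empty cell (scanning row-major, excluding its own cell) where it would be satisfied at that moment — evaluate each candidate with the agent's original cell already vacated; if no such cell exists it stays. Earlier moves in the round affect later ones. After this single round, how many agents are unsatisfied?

0

Initially unsatisfied (in order): (3,2).
  (3,2) → (0,1).
Resulting grid:
B B - -
- R R R
- - - R
R - - R
All satisfied now.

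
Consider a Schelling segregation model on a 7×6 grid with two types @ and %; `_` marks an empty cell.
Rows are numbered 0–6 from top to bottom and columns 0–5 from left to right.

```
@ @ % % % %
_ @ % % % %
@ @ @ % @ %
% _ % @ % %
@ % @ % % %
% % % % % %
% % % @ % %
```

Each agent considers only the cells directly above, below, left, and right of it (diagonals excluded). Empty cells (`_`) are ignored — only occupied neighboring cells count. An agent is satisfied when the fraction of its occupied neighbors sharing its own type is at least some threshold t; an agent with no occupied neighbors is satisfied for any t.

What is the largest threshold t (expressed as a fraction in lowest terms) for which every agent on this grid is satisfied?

Row 0: (0,0)@ 1/1 · (0,1)@ 2/3 · (0,2)% 2/3 · (0,3)% 3/3 · (0,4)% 3/3 · (0,5)% 2/2
Row 1: (1,1)@ 2/3 · (1,2)% 2/4 · (1,3)% 4/4 · (1,4)% 3/4 · (1,5)% 3/3
Row 2: (2,0)@ 1/2 · (2,1)@ 3/3 · (2,2)@ 1/4 · (2,3)% 1/4 · (2,4)@ 0/4 · (2,5)% 2/3
Row 3: (3,0)% 0/2 · (3,2)% 0/3 · (3,3)@ 0/4 · (3,4)% 2/4 · (3,5)% 3/3
Row 4: (4,0)@ 0/3 · (4,1)% 1/3 · (4,2)@ 0/4 · (4,3)% 2/4 · (4,4)% 4/4 · (4,5)% 3/3
Row 5: (5,0)% 2/3 · (5,1)% 4/4 · (5,2)% 3/4 · (5,3)% 3/4 · (5,4)% 4/4 · (5,5)% 3/3
Row 6: (6,0)% 2/2 · (6,1)% 3/3 · (6,2)% 2/3 · (6,3)@ 0/3 · (6,4)% 2/3 · (6,5)% 2/2
The smallest same-type fraction is 0/4 at (2,4), which reduces to 0/1. Any threshold above that leaves this agent unsatisfied.

0/1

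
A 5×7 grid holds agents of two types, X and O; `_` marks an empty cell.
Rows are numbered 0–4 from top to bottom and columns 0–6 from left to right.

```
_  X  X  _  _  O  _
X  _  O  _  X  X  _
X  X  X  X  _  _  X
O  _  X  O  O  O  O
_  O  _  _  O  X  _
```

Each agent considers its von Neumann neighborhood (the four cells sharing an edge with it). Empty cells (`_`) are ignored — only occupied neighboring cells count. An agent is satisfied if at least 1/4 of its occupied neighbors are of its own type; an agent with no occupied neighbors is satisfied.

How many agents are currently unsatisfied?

Row 0: (0,1)X 1/1 satisfied · (0,2)X 1/2 satisfied · (0,5)O 0/1 not
Row 1: (1,0)X 1/1 satisfied · (1,2)O 0/2 not · (1,4)X 1/1 satisfied · (1,5)X 1/2 satisfied
Row 2: (2,0)X 2/3 satisfied · (2,1)X 2/2 satisfied · (2,2)X 3/4 satisfied · (2,3)X 1/2 satisfied · (2,6)X 0/1 not
Row 3: (3,0)O 0/1 not · (3,2)X 1/2 satisfied · (3,3)O 1/3 satisfied · (3,4)O 3/3 satisfied · (3,5)O 2/3 satisfied · (3,6)O 1/2 satisfied
Row 4: (4,1)O 0/0 satisfied · (4,4)O 1/2 satisfied · (4,5)X 0/2 not
Unsatisfied: (0,5), (1,2), (2,6), (3,0), (4,5) — 5 in total.

5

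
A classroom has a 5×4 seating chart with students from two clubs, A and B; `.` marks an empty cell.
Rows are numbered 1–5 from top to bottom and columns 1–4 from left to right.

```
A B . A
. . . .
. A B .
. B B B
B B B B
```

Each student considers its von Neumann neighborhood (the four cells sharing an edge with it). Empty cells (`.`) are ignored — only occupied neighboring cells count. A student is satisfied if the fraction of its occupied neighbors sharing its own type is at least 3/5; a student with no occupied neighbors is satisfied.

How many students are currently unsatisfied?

4

(1,1)A 0/1 not
(1,2)B 0/1 not
(1,4)A 0/0 satisfied
(3,2)A 0/2 not
(3,3)B 1/2 not
(4,2)B 2/3 satisfied
(4,3)B 4/4 satisfied
(4,4)B 2/2 satisfied
(5,1)B 1/1 satisfied
(5,2)B 3/3 satisfied
(5,3)B 3/3 satisfied
(5,4)B 2/2 satisfied
Unsatisfied: (1,1), (1,2), (3,2), (3,3) — 4 in total.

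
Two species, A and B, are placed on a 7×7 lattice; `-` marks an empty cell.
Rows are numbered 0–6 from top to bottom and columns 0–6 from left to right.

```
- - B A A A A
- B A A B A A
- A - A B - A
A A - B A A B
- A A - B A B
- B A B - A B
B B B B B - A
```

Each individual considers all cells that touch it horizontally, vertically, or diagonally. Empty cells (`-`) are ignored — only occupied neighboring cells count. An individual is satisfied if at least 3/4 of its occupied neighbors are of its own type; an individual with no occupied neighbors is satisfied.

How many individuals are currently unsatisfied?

24

Row 0: (0,2)B 1/4 ✗ · (0,3)A 3/5 ✗ · (0,4)A 4/5 ✓ · (0,5)A 4/5 ✓ · (0,6)A 3/3 ✓
Row 1: (1,1)B 1/3 ✗ · (1,2)A 4/6 ✗ · (1,3)A 4/7 ✗ · (1,4)B 1/7 ✗ · (1,5)A 5/7 ✗ · (1,6)A 4/4 ✓
Row 2: (2,1)A 3/4 ✓ · (2,3)A 3/6 ✗ · (2,4)B 2/7 ✗ · (2,6)A 3/4 ✓
Row 3: (3,0)A 3/3 ✓ · (3,1)A 4/4 ✓ · (3,3)B 2/5 ✗ · (3,4)A 3/6 ✗ · (3,5)A 3/7 ✗ · (3,6)B 1/4 ✗
Row 4: (4,1)A 4/5 ✓ · (4,2)A 3/6 ✗ · (4,4)B 2/6 ✗ · (4,5)A 3/7 ✗ · (4,6)B 2/5 ✗
Row 5: (5,1)B 3/6 ✗ · (5,2)A 2/7 ✗ · (5,3)B 4/6 ✗ · (5,5)A 2/6 ✗ · (5,6)B 1/4 ✗
Row 6: (6,0)B 2/2 ✓ · (6,1)B 3/4 ✓ · (6,2)B 4/5 ✓ · (6,3)B 3/4 ✓ · (6,4)B 2/3 ✗ · (6,6)A 1/2 ✗
Unsatisfied: (0,2), (0,3), (1,1), (1,2), (1,3), (1,4), (1,5), (2,3), (2,4), (3,3), (3,4), (3,5), (3,6), (4,2), (4,4), (4,5), (4,6), (5,1), (5,2), (5,3), (5,5), (5,6), (6,4), (6,6) — 24 in total.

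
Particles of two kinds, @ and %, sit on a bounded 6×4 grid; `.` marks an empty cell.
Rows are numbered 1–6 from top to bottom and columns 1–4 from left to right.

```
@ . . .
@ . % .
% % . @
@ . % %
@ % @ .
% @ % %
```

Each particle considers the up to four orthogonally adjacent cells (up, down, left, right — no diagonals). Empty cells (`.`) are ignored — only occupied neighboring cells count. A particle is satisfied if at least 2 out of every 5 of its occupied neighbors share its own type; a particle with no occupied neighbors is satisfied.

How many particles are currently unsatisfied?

(1,1)@ 1/1 ✓
(2,1)@ 1/2 ✓
(2,3)% 0/0 ✓
(3,1)% 1/3 ✗
(3,2)% 1/1 ✓
(3,4)@ 0/1 ✗
(4,1)@ 1/2 ✓
(4,3)% 1/2 ✓
(4,4)% 1/2 ✓
(5,1)@ 1/3 ✗
(5,2)% 0/3 ✗
(5,3)@ 0/3 ✗
(6,1)% 0/2 ✗
(6,2)@ 0/3 ✗
(6,3)% 1/3 ✗
(6,4)% 1/1 ✓
Unsatisfied: (3,1), (3,4), (5,1), (5,2), (5,3), (6,1), (6,2), (6,3) — 8 in total.

8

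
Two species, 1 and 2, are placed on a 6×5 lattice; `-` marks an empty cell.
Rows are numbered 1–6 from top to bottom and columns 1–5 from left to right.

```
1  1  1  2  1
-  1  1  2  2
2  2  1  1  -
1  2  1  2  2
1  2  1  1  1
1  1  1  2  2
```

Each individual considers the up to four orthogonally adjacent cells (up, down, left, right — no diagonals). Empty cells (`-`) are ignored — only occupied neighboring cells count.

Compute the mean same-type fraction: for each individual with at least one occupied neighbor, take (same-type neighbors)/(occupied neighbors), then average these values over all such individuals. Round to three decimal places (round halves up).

0.545

Row 1: (1,1)1 1/1 · (1,2)1 3/3 · (1,3)1 2/3 · (1,4)2 1/3 · (1,5)1 0/2
Row 2: (2,2)1 2/3 · (2,3)1 3/4 · (2,4)2 2/4 · (2,5)2 1/2
Row 3: (3,1)2 1/2 · (3,2)2 2/4 · (3,3)1 3/4 · (3,4)1 1/3
Row 4: (4,1)1 1/3 · (4,2)2 2/4 · (4,3)1 2/4 · (4,4)2 1/4 · (4,5)2 1/2
Row 5: (5,1)1 2/3 · (5,2)2 1/4 · (5,3)1 3/4 · (5,4)1 2/4 · (5,5)1 1/3
Row 6: (6,1)1 2/2 · (6,2)1 2/3 · (6,3)1 2/3 · (6,4)2 1/3 · (6,5)2 1/2
Sum over 28 individuals: 1/1 + 3/3 + 2/3 + 1/3 + 0/2 + 2/3 + 3/4 + 2/4 + 1/2 + 1/2 + 2/4 + 3/4 + 1/3 + 1/3 + 2/4 + 2/4 + 1/4 + 1/2 + 2/3 + 1/4 + 3/4 + 2/4 + 1/3 + 2/2 + 2/3 + 2/3 + 1/3 + 1/2 = 61/4; mean = 61/4 ÷ 28 = 61/112 = 0.544642… → 0.545.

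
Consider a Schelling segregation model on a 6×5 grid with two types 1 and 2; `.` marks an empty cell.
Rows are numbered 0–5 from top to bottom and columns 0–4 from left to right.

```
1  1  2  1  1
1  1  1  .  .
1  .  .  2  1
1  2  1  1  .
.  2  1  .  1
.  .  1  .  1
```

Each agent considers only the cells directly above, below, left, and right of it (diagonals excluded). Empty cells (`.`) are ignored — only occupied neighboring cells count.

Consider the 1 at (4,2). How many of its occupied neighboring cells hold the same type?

Occupied neighbors of (4,2): (3,2)=1, (5,2)=1, (4,1)=2.
Same type (1): 2 of 3.

2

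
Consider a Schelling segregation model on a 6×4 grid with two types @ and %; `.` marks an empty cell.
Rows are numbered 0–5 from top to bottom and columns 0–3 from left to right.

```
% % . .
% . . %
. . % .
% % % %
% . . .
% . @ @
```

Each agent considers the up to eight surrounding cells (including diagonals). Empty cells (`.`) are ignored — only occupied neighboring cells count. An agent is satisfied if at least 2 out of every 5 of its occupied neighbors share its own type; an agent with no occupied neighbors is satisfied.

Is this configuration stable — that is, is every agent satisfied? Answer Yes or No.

Yes

(0,0)% 2/2 ✓
(0,1)% 2/2 ✓
(1,0)% 2/2 ✓
(1,3)% 1/1 ✓
(2,2)% 4/4 ✓
(3,0)% 2/2 ✓
(3,1)% 4/4 ✓
(3,2)% 3/3 ✓
(3,3)% 2/2 ✓
(4,0)% 3/3 ✓
(5,0)% 1/1 ✓
(5,2)@ 1/1 ✓
(5,3)@ 1/1 ✓
All meet the threshold, so the configuration is stable.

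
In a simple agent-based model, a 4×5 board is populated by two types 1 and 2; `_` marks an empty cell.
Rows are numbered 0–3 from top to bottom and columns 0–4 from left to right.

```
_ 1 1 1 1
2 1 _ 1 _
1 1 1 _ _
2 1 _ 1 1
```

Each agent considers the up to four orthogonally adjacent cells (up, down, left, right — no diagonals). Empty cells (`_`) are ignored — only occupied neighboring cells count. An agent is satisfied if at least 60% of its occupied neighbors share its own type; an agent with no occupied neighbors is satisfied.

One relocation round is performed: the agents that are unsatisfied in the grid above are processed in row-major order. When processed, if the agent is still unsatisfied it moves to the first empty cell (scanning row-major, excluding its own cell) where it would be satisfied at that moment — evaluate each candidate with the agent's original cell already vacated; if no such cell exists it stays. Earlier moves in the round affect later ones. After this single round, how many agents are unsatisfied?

Initially unsatisfied (in order): (1,0), (2,0), (3,0), (3,1).
  (1,0): no empty cell satisfies it; stays.
  (2,0) → (1,2).
  (3,0): no empty cell satisfies it; stays.
  (3,1) → (1,4).
Resulting grid:
_ 1 1 1 1
2 1 1 1 1
_ 1 1 _ _
2 _ _ 1 1
Unsatisfied now: (1,0).

1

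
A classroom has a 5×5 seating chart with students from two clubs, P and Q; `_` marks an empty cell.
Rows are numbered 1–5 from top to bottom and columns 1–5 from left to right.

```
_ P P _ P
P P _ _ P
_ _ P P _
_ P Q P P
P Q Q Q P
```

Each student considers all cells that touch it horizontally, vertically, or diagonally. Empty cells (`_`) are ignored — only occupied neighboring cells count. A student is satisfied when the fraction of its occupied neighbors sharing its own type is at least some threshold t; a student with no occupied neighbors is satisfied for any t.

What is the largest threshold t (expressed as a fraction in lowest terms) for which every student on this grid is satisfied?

2/5

(1,2)P 3/3
(1,3)P 2/2
(1,5)P 1/1
(2,1)P 2/2
(2,2)P 4/4
(2,5)P 2/2
(3,3)P 4/5
(3,4)P 4/5
(4,2)P 2/5
(4,3)Q 3/7
(4,4)P 4/7
(4,5)P 3/4
(5,1)P 1/2
(5,2)Q 2/4
(5,3)Q 3/5
(5,4)Q 2/5
(5,5)P 2/3
The smallest same-type fraction is 2/5 at (4,2), which reduces to 2/5. Any threshold above that leaves this student unsatisfied.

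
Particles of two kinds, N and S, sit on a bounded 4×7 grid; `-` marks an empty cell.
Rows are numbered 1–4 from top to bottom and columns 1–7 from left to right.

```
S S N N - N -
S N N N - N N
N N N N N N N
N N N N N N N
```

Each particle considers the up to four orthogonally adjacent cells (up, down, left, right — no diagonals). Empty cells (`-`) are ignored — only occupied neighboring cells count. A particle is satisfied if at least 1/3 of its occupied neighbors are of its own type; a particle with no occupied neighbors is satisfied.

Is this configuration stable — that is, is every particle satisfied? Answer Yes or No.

Yes

(1,1)S 2/2 ok
(1,2)S 1/3 ok
(1,3)N 2/3 ok
(1,4)N 2/2 ok
(1,6)N 1/1 ok
(2,1)S 1/3 ok
(2,2)N 2/4 ok
(2,3)N 4/4 ok
(2,4)N 3/3 ok
(2,6)N 3/3 ok
(2,7)N 2/2 ok
(3,1)N 2/3 ok
(3,2)N 4/4 ok
(3,3)N 4/4 ok
(3,4)N 4/4 ok
(3,5)N 3/3 ok
(3,6)N 4/4 ok
(3,7)N 3/3 ok
(4,1)N 2/2 ok
(4,2)N 3/3 ok
(4,3)N 3/3 ok
(4,4)N 3/3 ok
(4,5)N 3/3 ok
(4,6)N 3/3 ok
(4,7)N 2/2 ok
All meet the threshold, so the configuration is stable.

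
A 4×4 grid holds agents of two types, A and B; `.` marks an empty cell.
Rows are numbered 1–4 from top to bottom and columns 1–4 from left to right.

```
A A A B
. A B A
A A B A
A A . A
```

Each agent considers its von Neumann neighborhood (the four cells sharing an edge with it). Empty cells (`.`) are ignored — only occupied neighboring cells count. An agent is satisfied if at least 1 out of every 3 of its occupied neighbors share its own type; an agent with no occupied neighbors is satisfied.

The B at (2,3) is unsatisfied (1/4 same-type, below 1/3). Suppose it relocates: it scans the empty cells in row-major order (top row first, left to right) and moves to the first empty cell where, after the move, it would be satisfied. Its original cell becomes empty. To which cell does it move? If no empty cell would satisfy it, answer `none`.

(4,3)

Vacating (2,3). Empty cells in order:
  (2,1): 0/3 same-type → still unsatisfied.
  (4,3): 1/3 same-type → satisfied — stop here.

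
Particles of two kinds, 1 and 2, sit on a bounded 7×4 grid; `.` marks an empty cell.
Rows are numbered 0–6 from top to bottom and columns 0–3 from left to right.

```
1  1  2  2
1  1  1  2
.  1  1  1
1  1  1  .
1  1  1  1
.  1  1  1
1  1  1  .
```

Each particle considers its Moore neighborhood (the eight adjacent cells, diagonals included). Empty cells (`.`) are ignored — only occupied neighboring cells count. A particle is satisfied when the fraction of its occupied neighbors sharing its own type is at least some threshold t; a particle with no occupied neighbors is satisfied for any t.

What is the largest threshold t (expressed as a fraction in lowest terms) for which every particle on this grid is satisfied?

(0,0)1 3/3
(0,1)1 4/5
(0,2)2 2/5
(0,3)2 2/3
(1,0)1 4/4
(1,1)1 6/7
(1,2)1 5/8
(1,3)2 2/5
(2,1)1 7/7
(2,2)1 6/7
(2,3)1 3/4
(3,0)1 4/4
(3,1)1 7/7
(3,2)1 7/7
(4,0)1 4/4
(4,1)1 7/7
(4,2)1 7/7
(4,3)1 4/4
(5,1)1 7/7
(5,2)1 7/7
(5,3)1 4/4
(6,0)1 2/2
(6,1)1 4/4
(6,2)1 4/4
The smallest same-type fraction is 2/5 at (0,2), which reduces to 2/5. Any threshold above that leaves this particle unsatisfied.

2/5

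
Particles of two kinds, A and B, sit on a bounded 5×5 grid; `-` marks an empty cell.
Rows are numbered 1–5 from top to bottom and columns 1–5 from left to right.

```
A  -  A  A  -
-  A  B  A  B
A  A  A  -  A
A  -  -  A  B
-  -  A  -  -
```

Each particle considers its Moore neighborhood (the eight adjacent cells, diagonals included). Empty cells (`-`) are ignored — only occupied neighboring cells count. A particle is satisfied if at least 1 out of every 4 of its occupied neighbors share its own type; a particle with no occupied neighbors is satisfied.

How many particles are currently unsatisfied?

3

Row 1: (1,1)A 1/1 ok · (1,3)A 3/4 ok · (1,4)A 2/4 ok
Row 2: (2,2)A 5/6 ok · (2,3)B 0/6 unhappy · (2,4)A 4/6 ok · (2,5)B 0/3 unhappy
Row 3: (3,1)A 3/3 ok · (3,2)A 4/5 ok · (3,3)A 4/5 ok · (3,5)A 2/4 ok
Row 4: (4,1)A 2/2 ok · (4,4)A 3/4 ok · (4,5)B 0/2 unhappy
Row 5: (5,3)A 1/1 ok
Unsatisfied: (2,3), (2,5), (4,5) — 3 in total.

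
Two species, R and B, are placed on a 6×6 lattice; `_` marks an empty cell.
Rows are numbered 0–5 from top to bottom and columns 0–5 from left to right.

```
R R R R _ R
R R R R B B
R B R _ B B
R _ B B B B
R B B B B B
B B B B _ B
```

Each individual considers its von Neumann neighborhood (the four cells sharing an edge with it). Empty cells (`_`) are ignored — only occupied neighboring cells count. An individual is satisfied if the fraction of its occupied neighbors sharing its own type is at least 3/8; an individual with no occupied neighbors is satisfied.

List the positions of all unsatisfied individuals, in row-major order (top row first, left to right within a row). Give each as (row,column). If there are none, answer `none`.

(0,5), (2,1), (2,2), (4,0)

Row 0: (0,0)R 2/2 ok · (0,1)R 3/3 ok · (0,2)R 3/3 ok · (0,3)R 2/2 ok · (0,5)R 0/1 unhappy
Row 1: (1,0)R 3/3 ok · (1,1)R 3/4 ok · (1,2)R 4/4 ok · (1,3)R 2/3 ok · (1,4)B 2/3 ok · (1,5)B 2/3 ok
Row 2: (2,0)R 2/3 ok · (2,1)B 0/3 unhappy · (2,2)R 1/3 unhappy · (2,4)B 3/3 ok · (2,5)B 3/3 ok
Row 3: (3,0)R 2/2 ok · (3,2)B 2/3 ok · (3,3)B 3/3 ok · (3,4)B 4/4 ok · (3,5)B 3/3 ok
Row 4: (4,0)R 1/3 unhappy · (4,1)B 2/3 ok · (4,2)B 4/4 ok · (4,3)B 4/4 ok · (4,4)B 3/3 ok · (4,5)B 3/3 ok
Row 5: (5,0)B 1/2 ok · (5,1)B 3/3 ok · (5,2)B 3/3 ok · (5,3)B 2/2 ok · (5,5)B 1/1 ok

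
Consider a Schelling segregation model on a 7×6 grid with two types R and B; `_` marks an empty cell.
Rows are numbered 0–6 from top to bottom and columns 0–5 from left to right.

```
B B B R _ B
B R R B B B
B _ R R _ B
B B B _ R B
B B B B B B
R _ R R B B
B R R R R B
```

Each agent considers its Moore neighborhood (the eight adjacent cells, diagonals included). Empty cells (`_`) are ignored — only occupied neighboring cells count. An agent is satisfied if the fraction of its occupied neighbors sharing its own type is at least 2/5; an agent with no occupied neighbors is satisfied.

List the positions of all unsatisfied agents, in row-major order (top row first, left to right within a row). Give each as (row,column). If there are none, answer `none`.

(0,3), (1,1), (1,3), (3,4), (5,0), (6,0)

(0,0)B 2/3 ok
(0,1)B 3/5 ok
(0,2)B 2/5 ok
(0,3)R 1/4 unhappy
(0,5)B 2/2 ok
(1,0)B 3/4 ok
(1,1)R 2/7 unhappy
(1,2)R 4/7 ok
(1,3)B 2/6 unhappy
(1,4)B 4/6 ok
(1,5)B 3/3 ok
(2,0)B 3/4 ok
(2,2)R 3/6 ok
(2,3)R 3/6 ok
(2,5)B 3/4 ok
(3,0)B 4/4 ok
(3,1)B 6/7 ok
(3,2)B 4/6 ok
(3,4)R 1/6 unhappy
(3,5)B 3/4 ok
(4,0)B 3/4 ok
(4,1)B 5/7 ok
(4,2)B 4/6 ok
(4,3)B 4/7 ok
(4,4)B 5/7 ok
(4,5)B 4/5 ok
(5,0)R 1/4 unhappy
(5,2)R 4/7 ok
(5,3)R 4/8 ok
(5,4)B 5/8 ok
(5,5)B 4/5 ok
(6,0)B 0/2 unhappy
(6,1)R 3/4 ok
(6,2)R 4/4 ok
(6,3)R 4/5 ok
(6,4)R 2/5 ok
(6,5)B 2/3 ok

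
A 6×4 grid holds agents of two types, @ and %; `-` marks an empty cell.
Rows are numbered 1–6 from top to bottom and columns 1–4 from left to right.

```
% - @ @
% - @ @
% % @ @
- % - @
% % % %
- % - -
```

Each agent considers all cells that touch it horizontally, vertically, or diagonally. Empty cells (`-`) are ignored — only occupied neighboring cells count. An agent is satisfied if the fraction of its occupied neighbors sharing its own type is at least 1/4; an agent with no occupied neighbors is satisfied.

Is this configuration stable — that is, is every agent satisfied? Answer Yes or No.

Yes

(1,1)% 1/1 ok
(1,3)@ 3/3 ok
(1,4)@ 3/3 ok
(2,1)% 3/3 ok
(2,3)@ 5/6 ok
(2,4)@ 5/5 ok
(3,1)% 3/3 ok
(3,2)% 3/5 ok
(3,3)@ 4/6 ok
(3,4)@ 4/4 ok
(4,2)% 5/6 ok
(4,4)@ 2/4 ok
(5,1)% 3/3 ok
(5,2)% 4/4 ok
(5,3)% 4/5 ok
(5,4)% 1/2 ok
(6,2)% 3/3 ok
All meet the threshold, so the configuration is stable.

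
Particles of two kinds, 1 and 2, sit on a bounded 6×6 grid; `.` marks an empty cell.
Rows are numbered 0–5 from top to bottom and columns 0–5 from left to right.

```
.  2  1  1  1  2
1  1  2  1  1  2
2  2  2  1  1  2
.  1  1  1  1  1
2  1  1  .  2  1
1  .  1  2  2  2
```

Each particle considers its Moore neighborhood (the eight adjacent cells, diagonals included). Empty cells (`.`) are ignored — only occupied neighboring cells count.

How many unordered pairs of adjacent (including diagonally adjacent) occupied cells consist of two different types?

41

Scan each occupied cell's neighbors to the right and below (and the two forward diagonals) so each pair is counted once.
From row 0: 8 unlike of 18 pairs (running 8/18).
From row 1: 12 unlike of 21 pairs (running 20/39).
From row 2: 10 unlike of 19 pairs (running 30/58).
From row 3: 4 unlike of 15 pairs (running 34/73).
From row 4: 6 unlike of 13 pairs (running 40/86).
From row 5: 1 unlike of 3 pairs (running 41/89).
Total adjacent occupied pairs: 89; unlike-type pairs: 41.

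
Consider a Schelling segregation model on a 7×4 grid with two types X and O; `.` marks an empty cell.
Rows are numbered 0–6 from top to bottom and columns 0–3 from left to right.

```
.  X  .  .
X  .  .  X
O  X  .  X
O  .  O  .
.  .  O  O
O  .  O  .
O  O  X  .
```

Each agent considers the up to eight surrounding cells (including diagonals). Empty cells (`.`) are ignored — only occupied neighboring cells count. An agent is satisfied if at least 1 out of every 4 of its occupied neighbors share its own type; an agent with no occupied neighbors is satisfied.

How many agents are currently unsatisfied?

1

(0,1)X 1/1 ok
(1,0)X 2/3 ok
(1,3)X 1/1 ok
(2,0)O 1/3 ok
(2,1)X 1/4 ok
(2,3)X 1/2 ok
(3,0)O 1/2 ok
(3,2)O 2/4 ok
(4,2)O 3/3 ok
(4,3)O 3/3 ok
(5,0)O 2/2 ok
(5,2)O 3/4 ok
(6,0)O 2/2 ok
(6,1)O 3/4 ok
(6,2)X 0/2 unhappy
Unsatisfied: (6,2) — 1 in total.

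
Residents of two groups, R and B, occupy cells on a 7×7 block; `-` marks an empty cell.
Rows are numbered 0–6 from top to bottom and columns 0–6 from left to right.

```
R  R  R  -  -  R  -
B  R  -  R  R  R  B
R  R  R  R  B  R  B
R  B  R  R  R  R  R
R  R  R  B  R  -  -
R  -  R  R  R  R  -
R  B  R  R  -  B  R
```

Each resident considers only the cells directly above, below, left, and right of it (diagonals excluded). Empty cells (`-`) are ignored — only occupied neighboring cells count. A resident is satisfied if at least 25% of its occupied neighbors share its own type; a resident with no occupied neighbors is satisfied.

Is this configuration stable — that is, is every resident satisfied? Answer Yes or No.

(0,0)R 1/2 ✓
(0,1)R 3/3 ✓
(0,2)R 1/1 ✓
(0,5)R 1/1 ✓
(1,0)B 0/3 ✗
(1,1)R 2/3 ✓
(1,3)R 2/2 ✓
(1,4)R 2/3 ✓
(1,5)R 3/4 ✓
(1,6)B 1/2 ✓
(2,0)R 2/3 ✓
(2,1)R 3/4 ✓
(2,2)R 3/3 ✓
(2,3)R 3/4 ✓
(2,4)B 0/4 ✗
(2,5)R 2/4 ✓
(2,6)B 1/3 ✓
(3,0)R 2/3 ✓
(3,1)B 0/4 ✗
(3,2)R 3/4 ✓
(3,3)R 3/4 ✓
(3,4)R 3/4 ✓
(3,5)R 3/3 ✓
(3,6)R 1/2 ✓
(4,0)R 3/3 ✓
(4,1)R 2/3 ✓
(4,2)R 3/4 ✓
(4,3)B 0/4 ✗
(4,4)R 2/3 ✓
(5,0)R 2/2 ✓
(5,2)R 3/3 ✓
(5,3)R 3/4 ✓
(5,4)R 3/3 ✓
(5,5)R 1/2 ✓
(6,0)R 1/2 ✓
(6,1)B 0/2 ✗
(6,2)R 2/3 ✓
(6,3)R 2/2 ✓
(6,5)B 0/2 ✗
(6,6)R 0/1 ✗
For instance (1,0) has only 0/3 same-type neighbors, below 1/4.

No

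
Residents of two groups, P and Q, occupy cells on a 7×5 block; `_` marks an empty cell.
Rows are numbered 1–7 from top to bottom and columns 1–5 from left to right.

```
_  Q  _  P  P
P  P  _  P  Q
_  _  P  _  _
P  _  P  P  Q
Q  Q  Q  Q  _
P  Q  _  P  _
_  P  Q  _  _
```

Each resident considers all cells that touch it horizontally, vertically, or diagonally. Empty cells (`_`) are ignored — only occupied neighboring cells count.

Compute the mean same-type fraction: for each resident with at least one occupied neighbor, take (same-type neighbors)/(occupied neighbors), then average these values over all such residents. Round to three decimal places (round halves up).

0.430

Row 1: (1,2)Q 0/2 · (1,4)P 2/3 · (1,5)P 2/3
Row 2: (2,1)P 1/2 · (2,2)P 2/3 · (2,4)P 3/4 · (2,5)Q 0/3
Row 3: (3,3)P 4/4
Row 4: (4,1)P 0/2 · (4,3)P 2/5 · (4,4)P 2/5 · (4,5)Q 1/2
Row 5: (5,1)Q 2/4 · (5,2)Q 3/6 · (5,3)Q 3/6 · (5,4)Q 2/5
Row 6: (6,1)P 1/4 · (6,2)Q 4/6 · (6,4)P 0/3
Row 7: (7,2)P 1/3 · (7,3)Q 1/3
Sum over 21 residents: 0/2 + 2/3 + 2/3 + 1/2 + 2/3 + 3/4 + 0/3 + 4/4 + 0/2 + 2/5 + 2/5 + 1/2 + 2/4 + 3/6 + 3/6 + 2/5 + 1/4 + 4/6 + 0/3 + 1/3 + 1/3 = 271/30; mean = 271/30 ÷ 21 = 271/630 = 0.430158… → 0.430.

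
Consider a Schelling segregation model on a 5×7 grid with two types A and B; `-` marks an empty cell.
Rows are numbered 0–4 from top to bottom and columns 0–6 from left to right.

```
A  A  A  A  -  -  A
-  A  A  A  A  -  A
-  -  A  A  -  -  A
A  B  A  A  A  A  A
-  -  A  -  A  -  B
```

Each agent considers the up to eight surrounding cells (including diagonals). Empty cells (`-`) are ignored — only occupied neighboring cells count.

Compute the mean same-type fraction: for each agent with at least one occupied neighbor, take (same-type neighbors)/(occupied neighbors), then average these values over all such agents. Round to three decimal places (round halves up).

0.817

Row 0: (0,0)A 2/2 · (0,1)A 4/4 · (0,2)A 5/5 · (0,3)A 4/4 · (0,6)A 1/1
Row 1: (1,1)A 5/5 · (1,2)A 7/7 · (1,3)A 6/6 · (1,4)A 3/3 · (1,6)A 2/2
Row 2: (2,2)A 6/7 · (2,3)A 7/7 · (2,6)A 3/3
Row 3: (3,0)A 0/1 · (3,1)B 0/4 · (3,2)A 4/5 · (3,3)A 6/6 · (3,4)A 4/4 · (3,5)A 4/5 · (3,6)A 2/3
Row 4: (4,2)A 2/3 · (4,4)A 3/3 · (4,6)B 0/2
Sum over 23 agents: 2/2 + 4/4 + 5/5 + 4/4 + 1/1 + 5/5 + 7/7 + 6/6 + 3/3 + 2/2 + 6/7 + 7/7 + 3/3 + 0/1 + 0/4 + 4/5 + 6/6 + 4/4 + 4/5 + 2/3 + 2/3 + 3/3 + 0/2 = 1973/105; mean = 1973/105 ÷ 23 = 1973/2415 = 0.816977… → 0.817.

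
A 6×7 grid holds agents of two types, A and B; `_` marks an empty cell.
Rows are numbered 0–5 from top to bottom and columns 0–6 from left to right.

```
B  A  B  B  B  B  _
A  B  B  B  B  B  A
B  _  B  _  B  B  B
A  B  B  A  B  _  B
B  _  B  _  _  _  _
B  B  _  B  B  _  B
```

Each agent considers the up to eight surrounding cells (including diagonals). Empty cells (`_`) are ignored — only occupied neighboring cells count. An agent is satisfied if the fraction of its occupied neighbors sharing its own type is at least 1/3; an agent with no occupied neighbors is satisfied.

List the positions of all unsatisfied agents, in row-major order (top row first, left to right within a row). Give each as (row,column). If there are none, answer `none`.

(0,1), (1,0), (1,6), (3,0), (3,3)

Row 0: (0,0)B 1/3 satisfied · (0,1)A 1/5 not · (0,2)B 4/5 satisfied · (0,3)B 5/5 satisfied · (0,4)B 5/5 satisfied · (0,5)B 3/4 satisfied
Row 1: (1,0)A 1/4 not · (1,1)B 5/7 satisfied · (1,2)B 5/6 satisfied · (1,3)B 7/7 satisfied · (1,4)B 7/7 satisfied · (1,5)B 6/7 satisfied · (1,6)A 0/4 not
Row 2: (2,0)B 2/4 satisfied · (2,2)B 5/6 satisfied · (2,4)B 5/6 satisfied · (2,5)B 6/7 satisfied · (2,6)B 3/4 satisfied
Row 3: (3,0)A 0/3 not · (3,1)B 5/6 satisfied · (3,2)B 3/4 satisfied · (3,3)A 0/5 not · (3,4)B 2/3 satisfied · (3,6)B 2/2 satisfied
Row 4: (4,0)B 3/4 satisfied · (4,2)B 4/5 satisfied
Row 5: (5,0)B 2/2 satisfied · (5,1)B 3/3 satisfied · (5,3)B 2/2 satisfied · (5,4)B 1/1 satisfied · (5,6)B 0/0 satisfied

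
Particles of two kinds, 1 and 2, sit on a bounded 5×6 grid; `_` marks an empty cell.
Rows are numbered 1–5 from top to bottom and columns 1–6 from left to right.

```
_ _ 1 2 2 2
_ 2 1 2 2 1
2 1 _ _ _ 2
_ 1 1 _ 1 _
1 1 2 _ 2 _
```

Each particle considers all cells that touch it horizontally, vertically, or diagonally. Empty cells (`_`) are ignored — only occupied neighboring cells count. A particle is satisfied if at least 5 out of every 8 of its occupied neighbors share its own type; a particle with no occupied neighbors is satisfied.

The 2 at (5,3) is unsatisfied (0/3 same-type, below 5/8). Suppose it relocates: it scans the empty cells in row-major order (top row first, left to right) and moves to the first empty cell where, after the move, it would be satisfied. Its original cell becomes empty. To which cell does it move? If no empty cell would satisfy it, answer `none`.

(1,1)

Vacating (5,3). Empty cells in order:
  (1,1): 1/1 same-type → satisfied — stop here.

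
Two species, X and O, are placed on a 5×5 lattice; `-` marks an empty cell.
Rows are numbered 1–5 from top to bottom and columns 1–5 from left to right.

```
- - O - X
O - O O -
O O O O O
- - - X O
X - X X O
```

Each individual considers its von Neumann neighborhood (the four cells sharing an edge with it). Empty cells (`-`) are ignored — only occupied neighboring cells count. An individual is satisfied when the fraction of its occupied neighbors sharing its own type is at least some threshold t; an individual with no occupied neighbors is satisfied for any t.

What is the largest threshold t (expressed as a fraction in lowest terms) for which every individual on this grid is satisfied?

(1,3)O 1/1
(1,5)X — no occupied neighbors
(2,1)O 1/1
(2,3)O 3/3
(2,4)O 2/2
(3,1)O 2/2
(3,2)O 2/2
(3,3)O 3/3
(3,4)O 3/4
(3,5)O 2/2
(4,4)X 1/3
(4,5)O 2/3
(5,1)X — no occupied neighbors
(5,3)X 1/1
(5,4)X 2/3
(5,5)O 1/2
The smallest same-type fraction is 1/3 at (4,4), which reduces to 1/3. Any threshold above that leaves this individual unsatisfied.

1/3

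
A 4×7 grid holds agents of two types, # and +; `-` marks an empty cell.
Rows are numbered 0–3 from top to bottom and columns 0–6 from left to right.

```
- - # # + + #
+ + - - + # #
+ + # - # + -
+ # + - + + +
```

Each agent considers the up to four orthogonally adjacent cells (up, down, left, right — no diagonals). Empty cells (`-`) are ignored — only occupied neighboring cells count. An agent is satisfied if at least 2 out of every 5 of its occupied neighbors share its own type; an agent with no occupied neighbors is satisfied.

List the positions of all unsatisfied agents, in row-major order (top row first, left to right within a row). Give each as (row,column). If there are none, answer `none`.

(0,2)# 1/1 satisfied
(0,3)# 1/2 satisfied
(0,4)+ 2/3 satisfied
(0,5)+ 1/3 not
(0,6)# 1/2 satisfied
(1,0)+ 2/2 satisfied
(1,1)+ 2/2 satisfied
(1,4)+ 1/3 not
(1,5)# 1/4 not
(1,6)# 2/2 satisfied
(2,0)+ 3/3 satisfied
(2,1)+ 2/4 satisfied
(2,2)# 0/2 not
(2,4)# 0/3 not
(2,5)+ 1/3 not
(3,0)+ 1/2 satisfied
(3,1)# 0/3 not
(3,2)+ 0/2 not
(3,4)+ 1/2 satisfied
(3,5)+ 3/3 satisfied
(3,6)+ 1/1 satisfied

(0,5), (1,4), (1,5), (2,2), (2,4), (2,5), (3,1), (3,2)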